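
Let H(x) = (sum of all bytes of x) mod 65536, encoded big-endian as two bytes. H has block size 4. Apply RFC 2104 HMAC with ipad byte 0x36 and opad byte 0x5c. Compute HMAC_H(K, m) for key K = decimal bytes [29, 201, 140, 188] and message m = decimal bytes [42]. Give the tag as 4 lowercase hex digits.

Key decimal bytes [29, 201, 140, 188] = 1d c9 8c bc is exactly B = 4 bytes: K' = 1d c9 8c bc.
K' ⊕ ipad = 2b ff ba 8a.  K' ⊕ opad = 41 95 d0 e0.
Inner input = (K'⊕ipad) ∥ m = 2b ff ba 8a ∥ 2a.
Inner hash: sum = 43+255+186+138+42 = 664 → 02 98.
Outer input = (K'⊕opad) ∥ inner = 41 95 d0 e0 ∥ 02 98.
Outer hash (tag): sum = 65+149+208+224+2+152 = 800 → 03 20.

0320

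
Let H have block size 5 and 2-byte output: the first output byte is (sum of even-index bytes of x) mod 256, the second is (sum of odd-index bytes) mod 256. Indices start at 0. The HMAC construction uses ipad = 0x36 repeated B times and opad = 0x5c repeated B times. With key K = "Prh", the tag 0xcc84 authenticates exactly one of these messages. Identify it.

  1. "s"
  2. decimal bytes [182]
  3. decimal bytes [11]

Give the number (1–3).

Key "Prh" = 50 72 68 is 3 bytes ≤ B = 5; zero-pad to 5 bytes: K' = 50 72 68 00 00.
K' ⊕ ipad = 66 44 5e 36 36; K' ⊕ opad = 0c 2e 34 5c 5c.
m1: inner = H(66 44 5e 36 36 73) = fa ed; tag = H(0c 2e 34 5c 5c fa ed) = 8984
m2: inner = H(66 44 5e 36 36 b6) = fa 30; tag = H(0c 2e 34 5c 5c fa 30) = cc84 ← matches
m3: inner = H(66 44 5e 36 36 0b) = fa 85; tag = H(0c 2e 34 5c 5c fa 85) = 2184

2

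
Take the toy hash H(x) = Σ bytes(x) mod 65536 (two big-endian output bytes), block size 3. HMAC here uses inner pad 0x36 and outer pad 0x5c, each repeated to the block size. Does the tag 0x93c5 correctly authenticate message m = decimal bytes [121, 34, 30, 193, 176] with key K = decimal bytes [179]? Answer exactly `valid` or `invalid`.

invalid

Key decimal bytes [179] = b3 is 1 byte ≤ B = 3; zero-pad to 3 bytes: K' = b3 00 00.
K' ⊕ ipad = 85 36 36; K' ⊕ opad = ef 5c 5c.
Inner hash: sum = 133+54+54+121+34+30+193+176 = 795 → 03 1b.
Outer hash (recomputed tag): sum = 239+92+92+3+27 = 453 → 01 c5.
Recomputed tag = 01c5; claimed = 93c5 → mismatch.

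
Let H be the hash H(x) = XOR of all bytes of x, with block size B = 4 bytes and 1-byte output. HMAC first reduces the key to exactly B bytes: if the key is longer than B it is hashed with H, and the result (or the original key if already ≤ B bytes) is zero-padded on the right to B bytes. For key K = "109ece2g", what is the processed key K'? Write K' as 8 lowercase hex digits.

|K| = 8 > B = 4, so first hash the key.
H(K): XOR 31⊕30⊕39⊕65⊕63⊕65⊕32⊕67 = 0e.
Zero-pad H(K) = 0e to 4 bytes: K' = 0e 00 00 00.

0e000000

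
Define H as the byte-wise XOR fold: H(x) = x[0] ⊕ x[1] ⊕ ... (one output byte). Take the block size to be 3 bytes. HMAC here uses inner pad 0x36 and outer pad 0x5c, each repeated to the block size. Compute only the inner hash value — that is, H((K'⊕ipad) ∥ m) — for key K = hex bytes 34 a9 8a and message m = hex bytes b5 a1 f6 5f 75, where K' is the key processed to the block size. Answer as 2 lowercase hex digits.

e9

Key hex bytes 34 a9 8a is exactly B = 3 bytes: K' = 34 a9 8a.
K' ⊕ ipad = 02 9f bc.
Inner input = 02 9f bc ∥ b5 a1 f6 5f 75.
Inner hash: XOR 02⊕9f⊕bc⊕b5⊕a1⊕f6⊕5f⊕75 = e9.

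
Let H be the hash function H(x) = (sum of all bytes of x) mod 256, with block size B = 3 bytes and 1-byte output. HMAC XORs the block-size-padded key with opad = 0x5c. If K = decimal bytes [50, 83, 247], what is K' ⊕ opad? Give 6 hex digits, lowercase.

Key decimal bytes [50, 83, 247] = 32 53 f7 is exactly B = 3 bytes: K' = 32 53 f7.
XOR each byte with 0x5c: 32⊕5c=6e, 53⊕5c=0f, f7⊕5c=ab.

6e0fab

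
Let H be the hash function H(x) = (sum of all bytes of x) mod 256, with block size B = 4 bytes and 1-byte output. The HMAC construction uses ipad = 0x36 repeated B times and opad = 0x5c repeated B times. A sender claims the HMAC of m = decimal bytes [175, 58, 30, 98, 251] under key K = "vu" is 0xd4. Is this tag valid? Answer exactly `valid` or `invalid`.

invalid

Key "vu" = 76 75 is 2 bytes ≤ B = 4; zero-pad to 4 bytes: K' = 76 75 00 00.
K' ⊕ ipad = 40 43 36 36; K' ⊕ opad = 2a 29 5c 5c.
Inner hash: sum = 64+67+54+54+175+58+30+98+251 = 851; mod 256 = 83 → 53.
Outer hash (recomputed tag): sum = 42+41+92+92+83 = 350; mod 256 = 94 → 5e.
Recomputed tag = 5e; claimed = d4 → mismatch.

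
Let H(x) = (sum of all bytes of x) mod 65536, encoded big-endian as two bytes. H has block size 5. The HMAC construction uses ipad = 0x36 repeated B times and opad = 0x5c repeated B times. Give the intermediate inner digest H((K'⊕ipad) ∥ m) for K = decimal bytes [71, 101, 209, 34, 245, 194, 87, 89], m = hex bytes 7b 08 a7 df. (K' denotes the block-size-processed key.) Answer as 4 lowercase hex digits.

030d

Key decimal bytes [71, 101, 209, 34, 245, 194, 87, 89] = 47 65 d1 22 f5 c2 57 59 is 8 bytes > B = 5, so hash it first: H(key) = 04 06, then zero-pad to 5 bytes: K' = 04 06 00 00 00.
K' ⊕ ipad = 32 30 36 36 36.
Inner input = 32 30 36 36 36 ∥ 7b 08 a7 df.
Inner hash: sum = 50+48+54+54+54+123+8+167+223 = 781 → 03 0d.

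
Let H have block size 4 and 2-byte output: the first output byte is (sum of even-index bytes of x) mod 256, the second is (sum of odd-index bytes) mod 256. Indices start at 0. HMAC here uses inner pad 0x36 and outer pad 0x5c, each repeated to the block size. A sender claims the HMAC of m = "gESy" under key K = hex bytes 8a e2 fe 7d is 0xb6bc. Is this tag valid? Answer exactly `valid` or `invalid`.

valid

Key hex bytes 8a e2 fe 7d is exactly B = 4 bytes: K' = 8a e2 fe 7d.
K' ⊕ ipad = bc d4 c8 4b; K' ⊕ opad = d6 be a2 21.
Inner hash: even-index sum = 574 mod 256 = 62; odd-index sum = 477 mod 256 = 221 → 3e dd.
Outer hash (recomputed tag): even-index sum = 438 mod 256 = 182; odd-index sum = 444 mod 256 = 188 → b6 bc.
Recomputed tag = b6bc; claimed = b6bc → match.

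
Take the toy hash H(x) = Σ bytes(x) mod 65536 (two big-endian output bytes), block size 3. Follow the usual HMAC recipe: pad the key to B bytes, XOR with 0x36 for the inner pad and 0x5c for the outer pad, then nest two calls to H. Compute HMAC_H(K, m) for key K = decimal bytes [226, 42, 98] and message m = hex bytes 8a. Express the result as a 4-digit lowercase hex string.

Key decimal bytes [226, 42, 98] = e2 2a 62 is exactly B = 3 bytes: K' = e2 2a 62.
K' ⊕ ipad = d4 1c 54.  K' ⊕ opad = be 76 3e.
Inner input = (K'⊕ipad) ∥ m = d4 1c 54 ∥ 8a.
Inner hash: sum = 212+28+84+138 = 462 → 01 ce.
Outer input = (K'⊕opad) ∥ inner = be 76 3e ∥ 01 ce.
Outer hash (tag): sum = 190+118+62+1+206 = 577 → 02 41.

0241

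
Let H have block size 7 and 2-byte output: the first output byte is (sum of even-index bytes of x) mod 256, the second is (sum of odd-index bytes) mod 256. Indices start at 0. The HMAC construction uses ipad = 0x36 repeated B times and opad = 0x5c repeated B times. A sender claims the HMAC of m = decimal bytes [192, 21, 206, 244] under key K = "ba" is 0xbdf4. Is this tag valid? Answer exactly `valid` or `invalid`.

invalid

Key "ba" = 62 61 is 2 bytes ≤ B = 7; zero-pad to 7 bytes: K' = 62 61 00 00 00 00 00.
K' ⊕ ipad = 54 57 36 36 36 36 36; K' ⊕ opad = 3e 3d 5c 5c 5c 5c 5c.
Inner hash: even-index sum = 511 mod 256 = 255; odd-index sum = 593 mod 256 = 81 → ff 51.
Outer hash (recomputed tag): even-index sum = 419 mod 256 = 163; odd-index sum = 500 mod 256 = 244 → a3 f4.
Recomputed tag = a3f4; claimed = bdf4 → mismatch.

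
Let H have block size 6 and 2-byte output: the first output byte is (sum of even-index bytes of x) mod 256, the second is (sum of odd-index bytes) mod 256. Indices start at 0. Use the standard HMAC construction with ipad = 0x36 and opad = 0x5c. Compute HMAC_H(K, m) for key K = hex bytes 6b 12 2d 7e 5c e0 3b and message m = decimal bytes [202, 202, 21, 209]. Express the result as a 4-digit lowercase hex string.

Key hex bytes 6b 12 2d 7e 5c e0 3b is 7 bytes > B = 6, so hash it first: H(key) = 2f 70, then zero-pad to 6 bytes: K' = 2f 70 00 00 00 00.
K' ⊕ ipad = 19 46 36 36 36 36.  K' ⊕ opad = 73 2c 5c 5c 5c 5c.
Inner input = (K'⊕ipad) ∥ m = 19 46 36 36 36 36 ∥ ca ca 15 d1.
Inner hash: even-index sum = 356 mod 256 = 100; odd-index sum = 589 mod 256 = 77 → 64 4d.
Outer input = (K'⊕opad) ∥ inner = 73 2c 5c 5c 5c 5c ∥ 64 4d.
Outer hash (tag): even-index sum = 399 mod 256 = 143; odd-index sum = 305 mod 256 = 49 → 8f 31.

8f31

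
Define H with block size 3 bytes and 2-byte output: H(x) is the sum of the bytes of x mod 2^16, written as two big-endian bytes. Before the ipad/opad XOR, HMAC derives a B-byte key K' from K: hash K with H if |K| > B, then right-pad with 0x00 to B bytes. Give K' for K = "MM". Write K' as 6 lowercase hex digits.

Key "MM" = 4d 4d is 2 bytes ≤ B = 3; zero-pad to 3 bytes: K' = 4d 4d 00.

4d4d00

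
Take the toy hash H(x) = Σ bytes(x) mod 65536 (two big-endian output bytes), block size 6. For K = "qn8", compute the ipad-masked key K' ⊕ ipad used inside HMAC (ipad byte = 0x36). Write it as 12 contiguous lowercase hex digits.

47580e363636

Key "qn8" = 71 6e 38 is 3 bytes ≤ B = 6; zero-pad to 6 bytes: K' = 71 6e 38 00 00 00.
XOR each byte with 0x36: 71⊕36=47, 6e⊕36=58, 38⊕36=0e, 00⊕36=36, 00⊕36=36, 00⊕36=36.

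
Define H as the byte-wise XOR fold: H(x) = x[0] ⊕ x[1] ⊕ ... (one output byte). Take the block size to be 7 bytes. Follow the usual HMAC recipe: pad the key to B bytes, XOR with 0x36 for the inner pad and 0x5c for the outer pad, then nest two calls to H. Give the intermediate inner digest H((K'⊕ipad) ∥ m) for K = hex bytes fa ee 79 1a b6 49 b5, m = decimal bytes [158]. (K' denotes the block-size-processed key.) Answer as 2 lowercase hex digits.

Key hex bytes fa ee 79 1a b6 49 b5 is exactly B = 7 bytes: K' = fa ee 79 1a b6 49 b5.
K' ⊕ ipad = cc d8 4f 2c 80 7f 83.
Inner input = cc d8 4f 2c 80 7f 83 ∥ 9e.
Inner hash: XOR cc⊕d8⊕4f⊕2c⊕80⊕7f⊕83⊕9e = 95.

95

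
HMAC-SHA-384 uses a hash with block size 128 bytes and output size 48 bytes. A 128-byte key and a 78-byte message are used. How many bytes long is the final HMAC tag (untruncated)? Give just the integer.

The tag is one SHA-384 digest: 48 bytes.

48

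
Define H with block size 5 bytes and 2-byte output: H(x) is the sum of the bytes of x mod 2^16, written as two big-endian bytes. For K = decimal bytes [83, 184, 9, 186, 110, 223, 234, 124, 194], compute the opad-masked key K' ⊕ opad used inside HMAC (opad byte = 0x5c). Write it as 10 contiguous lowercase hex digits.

591f5c5c5c

Key decimal bytes [83, 184, 9, 186, 110, 223, 234, 124, 194] = 53 b8 09 ba 6e df ea 7c c2 is 9 bytes > B = 5, so hash it first: H(key) = 05 43, then zero-pad to 5 bytes: K' = 05 43 00 00 00.
XOR each byte with 0x5c: 05⊕5c=59, 43⊕5c=1f, 00⊕5c=5c, 00⊕5c=5c, 00⊕5c=5c.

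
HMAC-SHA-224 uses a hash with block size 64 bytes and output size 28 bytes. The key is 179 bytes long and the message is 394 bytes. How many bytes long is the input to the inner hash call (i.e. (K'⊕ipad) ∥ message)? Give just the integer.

458

Key is 179 > 64 bytes, so it is hashed to 28 bytes then zero-padded to 64: |K'| = 64.
Inner input = (K'⊕ipad) ∥ m → 64 + 394 = 458 bytes.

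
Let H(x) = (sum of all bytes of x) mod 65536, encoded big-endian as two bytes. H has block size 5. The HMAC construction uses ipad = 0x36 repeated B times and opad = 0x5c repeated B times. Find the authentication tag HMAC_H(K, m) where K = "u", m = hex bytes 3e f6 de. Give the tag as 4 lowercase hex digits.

01c9

Key "u" = 75 is 1 byte ≤ B = 5; zero-pad to 5 bytes: K' = 75 00 00 00 00.
K' ⊕ ipad = 43 36 36 36 36.  K' ⊕ opad = 29 5c 5c 5c 5c.
Inner input = (K'⊕ipad) ∥ m = 43 36 36 36 36 ∥ 3e f6 de.
Inner hash: sum = 67+54+54+54+54+62+246+222 = 813 → 03 2d.
Outer input = (K'⊕opad) ∥ inner = 29 5c 5c 5c 5c ∥ 03 2d.
Outer hash (tag): sum = 41+92+92+92+92+3+45 = 457 → 01 c9.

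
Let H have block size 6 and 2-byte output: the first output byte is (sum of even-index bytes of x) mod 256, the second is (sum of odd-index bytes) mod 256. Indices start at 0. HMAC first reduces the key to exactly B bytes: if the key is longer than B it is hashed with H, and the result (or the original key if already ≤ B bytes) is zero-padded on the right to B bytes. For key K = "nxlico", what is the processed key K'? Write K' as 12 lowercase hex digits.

6e786c69636f

Key "nxlico" = 6e 78 6c 69 63 6f is exactly B = 6 bytes: K' = 6e 78 6c 69 63 6f.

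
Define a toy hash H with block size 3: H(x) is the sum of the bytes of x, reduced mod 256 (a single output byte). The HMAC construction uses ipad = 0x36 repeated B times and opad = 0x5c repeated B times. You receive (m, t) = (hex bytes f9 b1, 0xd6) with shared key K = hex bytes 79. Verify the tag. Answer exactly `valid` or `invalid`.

invalid

Key hex bytes 79 is 1 byte ≤ B = 3; zero-pad to 3 bytes: K' = 79 00 00.
K' ⊕ ipad = 4f 36 36; K' ⊕ opad = 25 5c 5c.
Inner hash: sum = 79+54+54+249+177 = 613; mod 256 = 101 → 65.
Outer hash (recomputed tag): sum = 37+92+92+101 = 322; mod 256 = 66 → 42.
Recomputed tag = 42; claimed = d6 → mismatch.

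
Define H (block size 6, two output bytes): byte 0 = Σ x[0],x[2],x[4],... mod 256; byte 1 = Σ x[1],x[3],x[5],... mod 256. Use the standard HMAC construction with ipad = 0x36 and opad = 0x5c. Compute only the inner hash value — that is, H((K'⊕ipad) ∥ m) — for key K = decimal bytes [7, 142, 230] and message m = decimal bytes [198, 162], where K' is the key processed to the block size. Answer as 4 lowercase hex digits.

fdc6

Key decimal bytes [7, 142, 230] = 07 8e e6 is 3 bytes ≤ B = 6; zero-pad to 6 bytes: K' = 07 8e e6 00 00 00.
K' ⊕ ipad = 31 b8 d0 36 36 36.
Inner input = 31 b8 d0 36 36 36 ∥ c6 a2.
Inner hash: even-index sum = 509 mod 256 = 253; odd-index sum = 454 mod 256 = 198 → fd c6.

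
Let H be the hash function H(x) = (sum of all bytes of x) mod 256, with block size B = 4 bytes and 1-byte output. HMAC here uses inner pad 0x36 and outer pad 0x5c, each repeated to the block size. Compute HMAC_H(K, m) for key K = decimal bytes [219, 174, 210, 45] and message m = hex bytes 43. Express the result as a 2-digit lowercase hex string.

3f

Key decimal bytes [219, 174, 210, 45] = db ae d2 2d is exactly B = 4 bytes: K' = db ae d2 2d.
K' ⊕ ipad = ed 98 e4 1b.  K' ⊕ opad = 87 f2 8e 71.
Inner input = (K'⊕ipad) ∥ m = ed 98 e4 1b ∥ 43.
Inner hash: sum = 237+152+228+27+67 = 711; mod 256 = 199 → c7.
Outer input = (K'⊕opad) ∥ inner = 87 f2 8e 71 ∥ c7.
Outer hash (tag): sum = 135+242+142+113+199 = 831; mod 256 = 63 → 3f.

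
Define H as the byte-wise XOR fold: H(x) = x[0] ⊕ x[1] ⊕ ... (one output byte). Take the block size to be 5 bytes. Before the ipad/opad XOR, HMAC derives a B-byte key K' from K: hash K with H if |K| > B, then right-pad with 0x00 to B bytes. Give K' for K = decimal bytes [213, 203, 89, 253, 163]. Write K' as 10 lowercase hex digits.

d5cb59fda3

Key decimal bytes [213, 203, 89, 253, 163] = d5 cb 59 fd a3 is exactly B = 5 bytes: K' = d5 cb 59 fd a3.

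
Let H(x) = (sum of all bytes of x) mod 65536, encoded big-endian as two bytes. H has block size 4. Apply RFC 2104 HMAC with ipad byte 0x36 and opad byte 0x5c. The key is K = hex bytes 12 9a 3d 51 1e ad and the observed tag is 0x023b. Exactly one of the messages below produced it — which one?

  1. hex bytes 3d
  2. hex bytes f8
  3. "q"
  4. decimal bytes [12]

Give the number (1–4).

Key hex bytes 12 9a 3d 51 1e ad is 6 bytes > B = 4, so hash it first: H(key) = 02 05, then zero-pad to 4 bytes: K' = 02 05 00 00.
K' ⊕ ipad = 34 33 36 36; K' ⊕ opad = 5e 59 5c 5c.
m1: inner = H(34 33 36 36 3d) = 01 10; tag = H(5e 59 5c 5c 01 10) = 0180
m2: inner = H(34 33 36 36 f8) = 01 cb; tag = H(5e 59 5c 5c 01 cb) = 023b ← matches
m3: inner = H(34 33 36 36 71) = 01 44; tag = H(5e 59 5c 5c 01 44) = 01b4
m4: inner = H(34 33 36 36 0c) = 00 df; tag = H(5e 59 5c 5c 00 df) = 024e

2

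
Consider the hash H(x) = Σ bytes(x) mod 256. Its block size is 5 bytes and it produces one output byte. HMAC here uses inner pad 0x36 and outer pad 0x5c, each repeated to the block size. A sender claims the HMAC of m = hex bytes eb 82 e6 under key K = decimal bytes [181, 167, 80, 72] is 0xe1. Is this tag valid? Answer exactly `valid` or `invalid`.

Key decimal bytes [181, 167, 80, 72] = b5 a7 50 48 is 4 bytes ≤ B = 5; zero-pad to 5 bytes: K' = b5 a7 50 48 00.
K' ⊕ ipad = 83 91 66 7e 36; K' ⊕ opad = e9 fb 0c 14 5c.
Inner hash: sum = 131+145+102+126+54+235+130+230 = 1153; mod 256 = 129 → 81.
Outer hash (recomputed tag): sum = 233+251+12+20+92+129 = 737; mod 256 = 225 → e1.
Recomputed tag = e1; claimed = e1 → match.

valid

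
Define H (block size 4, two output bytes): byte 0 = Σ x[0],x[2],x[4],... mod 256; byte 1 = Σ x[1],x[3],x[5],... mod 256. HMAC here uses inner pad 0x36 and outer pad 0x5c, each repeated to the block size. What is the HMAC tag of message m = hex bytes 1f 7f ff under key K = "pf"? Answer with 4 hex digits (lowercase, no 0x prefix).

Key "pf" = 70 66 is 2 bytes ≤ B = 4; zero-pad to 4 bytes: K' = 70 66 00 00.
K' ⊕ ipad = 46 50 36 36.  K' ⊕ opad = 2c 3a 5c 5c.
Inner input = (K'⊕ipad) ∥ m = 46 50 36 36 ∥ 1f 7f ff.
Inner hash: even-index sum = 410 mod 256 = 154; odd-index sum = 261 mod 256 = 5 → 9a 05.
Outer input = (K'⊕opad) ∥ inner = 2c 3a 5c 5c ∥ 9a 05.
Outer hash (tag): even-index sum = 290 mod 256 = 34; odd-index sum = 155 mod 256 = 155 → 22 9b.

229b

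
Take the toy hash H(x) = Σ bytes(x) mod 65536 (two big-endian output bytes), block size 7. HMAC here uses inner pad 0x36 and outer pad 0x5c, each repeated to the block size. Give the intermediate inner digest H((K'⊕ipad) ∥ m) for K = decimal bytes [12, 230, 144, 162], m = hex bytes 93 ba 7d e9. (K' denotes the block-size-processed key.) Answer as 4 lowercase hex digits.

0599

Key decimal bytes [12, 230, 144, 162] = 0c e6 90 a2 is 4 bytes ≤ B = 7; zero-pad to 7 bytes: K' = 0c e6 90 a2 00 00 00.
K' ⊕ ipad = 3a d0 a6 94 36 36 36.
Inner input = 3a d0 a6 94 36 36 36 ∥ 93 ba 7d e9.
Inner hash: sum = 58+208+166+148+54+54+54+147+186+125+233 = 1433 → 05 99.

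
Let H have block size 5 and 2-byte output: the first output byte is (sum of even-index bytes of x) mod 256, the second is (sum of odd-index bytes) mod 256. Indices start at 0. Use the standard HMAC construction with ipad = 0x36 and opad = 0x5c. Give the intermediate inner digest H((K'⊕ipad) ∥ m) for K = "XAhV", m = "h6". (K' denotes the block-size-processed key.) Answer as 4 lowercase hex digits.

383f

Key "XAhV" = 58 41 68 56 is 4 bytes ≤ B = 5; zero-pad to 5 bytes: K' = 58 41 68 56 00.
K' ⊕ ipad = 6e 77 5e 60 36.
Inner input = 6e 77 5e 60 36 ∥ 68 36.
Inner hash: even-index sum = 312 mod 256 = 56; odd-index sum = 319 mod 256 = 63 → 38 3f.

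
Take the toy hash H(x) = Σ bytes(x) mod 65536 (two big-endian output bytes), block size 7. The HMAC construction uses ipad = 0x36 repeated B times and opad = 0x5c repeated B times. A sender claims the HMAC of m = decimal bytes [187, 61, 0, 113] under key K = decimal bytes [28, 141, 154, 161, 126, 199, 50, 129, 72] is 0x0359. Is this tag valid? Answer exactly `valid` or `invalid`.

Key decimal bytes [28, 141, 154, 161, 126, 199, 50, 129, 72] = 1c 8d 9a a1 7e c7 32 81 48 is 9 bytes > B = 7, so hash it first: H(key) = 04 24, then zero-pad to 7 bytes: K' = 04 24 00 00 00 00 00.
K' ⊕ ipad = 32 12 36 36 36 36 36; K' ⊕ opad = 58 78 5c 5c 5c 5c 5c.
Inner hash: sum = 50+18+54+54+54+54+54+187+61+0+113 = 699 → 02 bb.
Outer hash (recomputed tag): sum = 88+120+92+92+92+92+92+2+187 = 857 → 03 59.
Recomputed tag = 0359; claimed = 0359 → match.

valid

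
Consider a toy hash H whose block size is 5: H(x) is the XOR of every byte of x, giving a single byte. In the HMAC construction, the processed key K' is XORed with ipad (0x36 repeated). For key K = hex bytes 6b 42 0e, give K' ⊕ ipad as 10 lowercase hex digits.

5d74383636

Key hex bytes 6b 42 0e is 3 bytes ≤ B = 5; zero-pad to 5 bytes: K' = 6b 42 0e 00 00.
XOR each byte with 0x36: 6b⊕36=5d, 42⊕36=74, 0e⊕36=38, 00⊕36=36, 00⊕36=36.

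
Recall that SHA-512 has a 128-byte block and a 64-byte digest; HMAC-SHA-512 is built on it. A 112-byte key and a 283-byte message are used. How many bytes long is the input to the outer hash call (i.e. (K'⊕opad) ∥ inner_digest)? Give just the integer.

Key is 112 ≤ 128 bytes, zero-padded: |K'| = 128.
Outer input = (K'⊕opad) ∥ H(inner) → 128 + 64 = 192 bytes.

192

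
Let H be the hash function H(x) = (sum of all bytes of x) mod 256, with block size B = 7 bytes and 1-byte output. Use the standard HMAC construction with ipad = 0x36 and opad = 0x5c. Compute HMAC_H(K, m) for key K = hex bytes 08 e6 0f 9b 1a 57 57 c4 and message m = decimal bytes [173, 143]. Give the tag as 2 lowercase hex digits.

32

Key hex bytes 08 e6 0f 9b 1a 57 57 c4 is 8 bytes > B = 7, so hash it first: H(key) = 24, then zero-pad to 7 bytes: K' = 24 00 00 00 00 00 00.
K' ⊕ ipad = 12 36 36 36 36 36 36.  K' ⊕ opad = 78 5c 5c 5c 5c 5c 5c.
Inner input = (K'⊕ipad) ∥ m = 12 36 36 36 36 36 36 ∥ ad 8f.
Inner hash: sum = 18+54+54+54+54+54+54+173+143 = 658; mod 256 = 146 → 92.
Outer input = (K'⊕opad) ∥ inner = 78 5c 5c 5c 5c 5c 5c ∥ 92.
Outer hash (tag): sum = 120+92+92+92+92+92+92+146 = 818; mod 256 = 50 → 32.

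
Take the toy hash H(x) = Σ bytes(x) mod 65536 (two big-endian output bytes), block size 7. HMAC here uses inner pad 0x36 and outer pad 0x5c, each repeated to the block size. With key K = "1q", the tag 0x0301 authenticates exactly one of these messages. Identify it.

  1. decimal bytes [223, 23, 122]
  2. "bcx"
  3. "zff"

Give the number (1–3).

2

Key "1q" = 31 71 is 2 bytes ≤ B = 7; zero-pad to 7 bytes: K' = 31 71 00 00 00 00 00.
K' ⊕ ipad = 07 47 36 36 36 36 36; K' ⊕ opad = 6d 2d 5c 5c 5c 5c 5c.
m1: inner = H(07 47 36 36 36 36 36 df 17 7a) = 02 cc; tag = H(6d 2d 5c 5c 5c 5c 5c 02 cc) = 0334
m2: inner = H(07 47 36 36 36 36 36 62 63 78) = 02 99; tag = H(6d 2d 5c 5c 5c 5c 5c 02 99) = 0301 ← matches
m3: inner = H(07 47 36 36 36 36 36 7a 66 66) = 02 a2; tag = H(6d 2d 5c 5c 5c 5c 5c 02 a2) = 030a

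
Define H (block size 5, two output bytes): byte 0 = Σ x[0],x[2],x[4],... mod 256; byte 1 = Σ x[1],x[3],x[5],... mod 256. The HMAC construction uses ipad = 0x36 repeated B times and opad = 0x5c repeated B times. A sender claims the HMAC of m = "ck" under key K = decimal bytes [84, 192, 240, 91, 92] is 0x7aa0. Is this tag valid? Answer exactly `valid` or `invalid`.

Key decimal bytes [84, 192, 240, 91, 92] = 54 c0 f0 5b 5c is exactly B = 5 bytes: K' = 54 c0 f0 5b 5c.
K' ⊕ ipad = 62 f6 c6 6d 6a; K' ⊕ opad = 08 9c ac 07 00.
Inner hash: even-index sum = 509 mod 256 = 253; odd-index sum = 454 mod 256 = 198 → fd c6.
Outer hash (recomputed tag): even-index sum = 378 mod 256 = 122; odd-index sum = 416 mod 256 = 160 → 7a a0.
Recomputed tag = 7aa0; claimed = 7aa0 → match.

valid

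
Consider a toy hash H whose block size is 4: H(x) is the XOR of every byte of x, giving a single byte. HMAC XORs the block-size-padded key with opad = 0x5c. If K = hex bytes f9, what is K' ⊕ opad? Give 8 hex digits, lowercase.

a55c5c5c

Key hex bytes f9 is 1 byte ≤ B = 4; zero-pad to 4 bytes: K' = f9 00 00 00.
XOR each byte with 0x5c: f9⊕5c=a5, 00⊕5c=5c, 00⊕5c=5c, 00⊕5c=5c.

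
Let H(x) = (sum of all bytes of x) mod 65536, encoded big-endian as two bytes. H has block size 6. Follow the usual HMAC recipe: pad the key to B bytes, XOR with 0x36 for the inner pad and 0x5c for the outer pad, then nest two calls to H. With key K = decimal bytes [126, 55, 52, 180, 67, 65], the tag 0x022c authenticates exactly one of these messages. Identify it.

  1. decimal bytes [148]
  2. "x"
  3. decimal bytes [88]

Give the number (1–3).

3

Key decimal bytes [126, 55, 52, 180, 67, 65] = 7e 37 34 b4 43 41 is exactly B = 6 bytes: K' = 7e 37 34 b4 43 41.
K' ⊕ ipad = 48 01 02 82 75 77; K' ⊕ opad = 22 6b 68 e8 1f 1d.
m1: inner = H(48 01 02 82 75 77 94) = 02 4d; tag = H(22 6b 68 e8 1f 1d 02 4d) = 0268
m2: inner = H(48 01 02 82 75 77 78) = 02 31; tag = H(22 6b 68 e8 1f 1d 02 31) = 024c
m3: inner = H(48 01 02 82 75 77 58) = 02 11; tag = H(22 6b 68 e8 1f 1d 02 11) = 022c ← matches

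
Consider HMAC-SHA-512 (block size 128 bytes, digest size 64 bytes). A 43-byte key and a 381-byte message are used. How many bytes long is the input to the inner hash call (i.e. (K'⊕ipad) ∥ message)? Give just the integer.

Key is 43 ≤ 128 bytes, zero-padded: |K'| = 128.
Inner input = (K'⊕ipad) ∥ m → 128 + 381 = 509 bytes.

509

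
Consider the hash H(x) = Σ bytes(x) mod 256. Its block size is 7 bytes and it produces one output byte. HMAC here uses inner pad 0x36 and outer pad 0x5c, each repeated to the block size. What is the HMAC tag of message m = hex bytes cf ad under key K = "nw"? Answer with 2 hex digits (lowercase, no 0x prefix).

Key "nw" = 6e 77 is 2 bytes ≤ B = 7; zero-pad to 7 bytes: K' = 6e 77 00 00 00 00 00.
K' ⊕ ipad = 58 41 36 36 36 36 36.  K' ⊕ opad = 32 2b 5c 5c 5c 5c 5c.
Inner input = (K'⊕ipad) ∥ m = 58 41 36 36 36 36 36 ∥ cf ad.
Inner hash: sum = 88+65+54+54+54+54+54+207+173 = 803; mod 256 = 35 → 23.
Outer input = (K'⊕opad) ∥ inner = 32 2b 5c 5c 5c 5c 5c ∥ 23.
Outer hash (tag): sum = 50+43+92+92+92+92+92+35 = 588; mod 256 = 76 → 4c.

4c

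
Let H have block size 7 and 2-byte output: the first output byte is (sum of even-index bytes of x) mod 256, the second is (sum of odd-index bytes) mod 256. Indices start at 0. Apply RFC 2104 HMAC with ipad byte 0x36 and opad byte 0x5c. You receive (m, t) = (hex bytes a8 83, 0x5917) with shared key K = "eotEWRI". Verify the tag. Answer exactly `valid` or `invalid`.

Key "eotEWRI" = 65 6f 74 45 57 52 49 is exactly B = 7 bytes: K' = 65 6f 74 45 57 52 49.
K' ⊕ ipad = 53 59 42 73 61 64 7f; K' ⊕ opad = 39 33 28 19 0b 0e 15.
Inner hash: even-index sum = 504 mod 256 = 248; odd-index sum = 472 mod 256 = 216 → f8 d8.
Outer hash (recomputed tag): even-index sum = 345 mod 256 = 89; odd-index sum = 338 mod 256 = 82 → 59 52.
Recomputed tag = 5952; claimed = 5917 → mismatch.

invalid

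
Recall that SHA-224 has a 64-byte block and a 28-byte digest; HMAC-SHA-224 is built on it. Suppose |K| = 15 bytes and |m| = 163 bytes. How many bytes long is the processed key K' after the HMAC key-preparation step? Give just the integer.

64

Key is 15 ≤ 64 bytes, zero-padded: |K'| = 64.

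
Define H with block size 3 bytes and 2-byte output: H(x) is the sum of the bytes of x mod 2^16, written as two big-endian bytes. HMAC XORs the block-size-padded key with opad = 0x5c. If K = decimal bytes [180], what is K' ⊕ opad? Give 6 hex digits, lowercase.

Key decimal bytes [180] = b4 is 1 byte ≤ B = 3; zero-pad to 3 bytes: K' = b4 00 00.
XOR each byte with 0x5c: b4⊕5c=e8, 00⊕5c=5c, 00⊕5c=5c.

e85c5c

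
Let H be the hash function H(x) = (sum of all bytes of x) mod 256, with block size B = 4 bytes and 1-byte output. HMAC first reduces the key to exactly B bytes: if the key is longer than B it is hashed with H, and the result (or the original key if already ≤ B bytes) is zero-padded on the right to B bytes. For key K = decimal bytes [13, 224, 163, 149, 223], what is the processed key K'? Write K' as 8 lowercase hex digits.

|K| = 5 > B = 4, so first hash the key.
H(K): sum = 13+224+163+149+223 = 772; mod 256 = 4 → 04.
Zero-pad H(K) = 04 to 4 bytes: K' = 04 00 00 00.

04000000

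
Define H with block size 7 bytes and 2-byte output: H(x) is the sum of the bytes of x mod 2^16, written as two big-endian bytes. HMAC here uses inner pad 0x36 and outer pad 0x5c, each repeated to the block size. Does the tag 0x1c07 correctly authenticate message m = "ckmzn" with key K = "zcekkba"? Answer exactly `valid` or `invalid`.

Key "zcekkba" = 7a 63 65 6b 6b 62 61 is exactly B = 7 bytes: K' = 7a 63 65 6b 6b 62 61.
K' ⊕ ipad = 4c 55 53 5d 5d 54 57; K' ⊕ opad = 26 3f 39 37 37 3e 3d.
Inner hash: sum = 76+85+83+93+93+84+87+99+107+109+122+110 = 1148 → 04 7c.
Outer hash (recomputed tag): sum = 38+63+57+55+55+62+61+4+124 = 519 → 02 07.
Recomputed tag = 0207; claimed = 1c07 → mismatch.

invalid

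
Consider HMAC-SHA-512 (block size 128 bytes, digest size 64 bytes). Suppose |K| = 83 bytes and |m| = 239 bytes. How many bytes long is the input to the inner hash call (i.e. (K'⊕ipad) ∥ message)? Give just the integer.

367

Key is 83 ≤ 128 bytes, zero-padded: |K'| = 128.
Inner input = (K'⊕ipad) ∥ m → 128 + 239 = 367 bytes.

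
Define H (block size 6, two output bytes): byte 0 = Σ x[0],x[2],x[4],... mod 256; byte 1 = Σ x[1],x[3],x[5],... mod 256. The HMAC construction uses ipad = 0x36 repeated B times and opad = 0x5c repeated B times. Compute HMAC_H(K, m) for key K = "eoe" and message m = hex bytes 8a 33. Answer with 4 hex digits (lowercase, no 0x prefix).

Key "eoe" = 65 6f 65 is 3 bytes ≤ B = 6; zero-pad to 6 bytes: K' = 65 6f 65 00 00 00.
K' ⊕ ipad = 53 59 53 36 36 36.  K' ⊕ opad = 39 33 39 5c 5c 5c.
Inner input = (K'⊕ipad) ∥ m = 53 59 53 36 36 36 ∥ 8a 33.
Inner hash: even-index sum = 358 mod 256 = 102; odd-index sum = 248 mod 256 = 248 → 66 f8.
Outer input = (K'⊕opad) ∥ inner = 39 33 39 5c 5c 5c ∥ 66 f8.
Outer hash (tag): even-index sum = 308 mod 256 = 52; odd-index sum = 483 mod 256 = 227 → 34 e3.

34e3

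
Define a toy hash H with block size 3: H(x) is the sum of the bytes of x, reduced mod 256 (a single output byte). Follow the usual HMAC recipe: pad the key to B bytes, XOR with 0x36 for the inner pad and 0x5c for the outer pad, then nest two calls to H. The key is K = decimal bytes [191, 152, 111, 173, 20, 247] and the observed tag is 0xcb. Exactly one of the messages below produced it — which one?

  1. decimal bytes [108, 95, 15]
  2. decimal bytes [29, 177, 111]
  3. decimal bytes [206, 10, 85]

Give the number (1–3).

Key decimal bytes [191, 152, 111, 173, 20, 247] = bf 98 6f ad 14 f7 is 6 bytes > B = 3, so hash it first: H(key) = 7e, then zero-pad to 3 bytes: K' = 7e 00 00.
K' ⊕ ipad = 48 36 36; K' ⊕ opad = 22 5c 5c.
m1: inner = H(48 36 36 6c 5f 0f) = 8e; tag = H(22 5c 5c 8e) = 68
m2: inner = H(48 36 36 1d b1 6f) = f1; tag = H(22 5c 5c f1) = cb ← matches
m3: inner = H(48 36 36 ce 0a 55) = e1; tag = H(22 5c 5c e1) = bb

2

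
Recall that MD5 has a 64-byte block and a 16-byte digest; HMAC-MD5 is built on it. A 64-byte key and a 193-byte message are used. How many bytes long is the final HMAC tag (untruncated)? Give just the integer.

16

The tag is one MD5 digest: 16 bytes.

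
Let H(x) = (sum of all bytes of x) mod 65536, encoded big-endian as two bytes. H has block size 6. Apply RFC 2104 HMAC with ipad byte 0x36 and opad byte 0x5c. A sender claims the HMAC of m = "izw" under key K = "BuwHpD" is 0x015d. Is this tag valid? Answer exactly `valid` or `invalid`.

invalid

Key "BuwHpD" = 42 75 77 48 70 44 is exactly B = 6 bytes: K' = 42 75 77 48 70 44.
K' ⊕ ipad = 74 43 41 7e 46 72; K' ⊕ opad = 1e 29 2b 14 2c 18.
Inner hash: sum = 116+67+65+126+70+114+105+122+119 = 904 → 03 88.
Outer hash (recomputed tag): sum = 30+41+43+20+44+24+3+136 = 341 → 01 55.
Recomputed tag = 0155; claimed = 015d → mismatch.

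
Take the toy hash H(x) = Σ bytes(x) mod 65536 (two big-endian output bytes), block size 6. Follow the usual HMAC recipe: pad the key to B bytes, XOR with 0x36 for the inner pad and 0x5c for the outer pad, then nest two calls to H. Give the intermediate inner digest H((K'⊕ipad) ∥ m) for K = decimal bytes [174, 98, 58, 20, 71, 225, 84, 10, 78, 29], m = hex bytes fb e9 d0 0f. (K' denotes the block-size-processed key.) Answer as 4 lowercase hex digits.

0449

Key decimal bytes [174, 98, 58, 20, 71, 225, 84, 10, 78, 29] = ae 62 3a 14 47 e1 54 0a 4e 1d is 10 bytes > B = 6, so hash it first: H(key) = 03 4f, then zero-pad to 6 bytes: K' = 03 4f 00 00 00 00.
K' ⊕ ipad = 35 79 36 36 36 36.
Inner input = 35 79 36 36 36 36 ∥ fb e9 d0 0f.
Inner hash: sum = 53+121+54+54+54+54+251+233+208+15 = 1097 → 04 49.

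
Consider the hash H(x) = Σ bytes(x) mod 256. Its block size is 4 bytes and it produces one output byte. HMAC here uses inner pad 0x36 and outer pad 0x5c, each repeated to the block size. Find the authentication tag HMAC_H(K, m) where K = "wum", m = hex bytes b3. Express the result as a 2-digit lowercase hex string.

a9

Key "wum" = 77 75 6d is 3 bytes ≤ B = 4; zero-pad to 4 bytes: K' = 77 75 6d 00.
K' ⊕ ipad = 41 43 5b 36.  K' ⊕ opad = 2b 29 31 5c.
Inner input = (K'⊕ipad) ∥ m = 41 43 5b 36 ∥ b3.
Inner hash: sum = 65+67+91+54+179 = 456; mod 256 = 200 → c8.
Outer input = (K'⊕opad) ∥ inner = 2b 29 31 5c ∥ c8.
Outer hash (tag): sum = 43+41+49+92+200 = 425; mod 256 = 169 → a9.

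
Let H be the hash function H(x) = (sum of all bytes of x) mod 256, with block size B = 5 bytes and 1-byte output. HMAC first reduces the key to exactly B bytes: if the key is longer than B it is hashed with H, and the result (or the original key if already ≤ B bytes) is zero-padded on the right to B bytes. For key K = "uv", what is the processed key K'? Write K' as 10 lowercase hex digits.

Key "uv" = 75 76 is 2 bytes ≤ B = 5; zero-pad to 5 bytes: K' = 75 76 00 00 00.

7576000000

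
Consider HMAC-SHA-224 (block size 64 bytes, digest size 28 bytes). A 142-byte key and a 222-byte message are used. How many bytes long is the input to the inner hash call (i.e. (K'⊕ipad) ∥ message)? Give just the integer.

Key is 142 > 64 bytes, so it is hashed to 28 bytes then zero-padded to 64: |K'| = 64.
Inner input = (K'⊕ipad) ∥ m → 64 + 222 = 286 bytes.

286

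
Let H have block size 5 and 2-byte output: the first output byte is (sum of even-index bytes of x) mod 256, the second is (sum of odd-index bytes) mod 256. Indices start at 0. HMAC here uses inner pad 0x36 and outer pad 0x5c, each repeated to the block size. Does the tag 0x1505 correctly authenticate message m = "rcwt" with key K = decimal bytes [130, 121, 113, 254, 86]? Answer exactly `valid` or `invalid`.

invalid

Key decimal bytes [130, 121, 113, 254, 86] = 82 79 71 fe 56 is exactly B = 5 bytes: K' = 82 79 71 fe 56.
K' ⊕ ipad = b4 4f 47 c8 60; K' ⊕ opad = de 25 2d a2 0a.
Inner hash: even-index sum = 562 mod 256 = 50; odd-index sum = 512 mod 256 = 0 → 32 00.
Outer hash (recomputed tag): even-index sum = 277 mod 256 = 21; odd-index sum = 249 mod 256 = 249 → 15 f9.
Recomputed tag = 15f9; claimed = 1505 → mismatch.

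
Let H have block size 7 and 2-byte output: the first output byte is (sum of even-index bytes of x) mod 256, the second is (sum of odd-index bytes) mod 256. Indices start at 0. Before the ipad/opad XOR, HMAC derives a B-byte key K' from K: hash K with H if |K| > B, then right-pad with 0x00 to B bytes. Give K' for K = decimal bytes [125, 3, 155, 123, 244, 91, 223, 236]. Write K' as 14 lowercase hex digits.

ebc50000000000

|K| = 8 > B = 7, so first hash the key.
H(K): even-index sum = 747 mod 256 = 235; odd-index sum = 453 mod 256 = 197 → eb c5.
Zero-pad H(K) = eb c5 to 7 bytes: K' = eb c5 00 00 00 00 00.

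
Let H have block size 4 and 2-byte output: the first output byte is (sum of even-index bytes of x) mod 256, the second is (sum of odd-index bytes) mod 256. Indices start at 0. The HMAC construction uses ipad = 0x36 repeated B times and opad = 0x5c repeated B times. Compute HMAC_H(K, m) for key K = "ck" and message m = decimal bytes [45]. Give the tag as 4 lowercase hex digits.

Key "ck" = 63 6b is 2 bytes ≤ B = 4; zero-pad to 4 bytes: K' = 63 6b 00 00.
K' ⊕ ipad = 55 5d 36 36.  K' ⊕ opad = 3f 37 5c 5c.
Inner input = (K'⊕ipad) ∥ m = 55 5d 36 36 ∥ 2d.
Inner hash: even-index sum = 184 mod 256 = 184; odd-index sum = 147 mod 256 = 147 → b8 93.
Outer input = (K'⊕opad) ∥ inner = 3f 37 5c 5c ∥ b8 93.
Outer hash (tag): even-index sum = 339 mod 256 = 83; odd-index sum = 294 mod 256 = 38 → 53 26.

5326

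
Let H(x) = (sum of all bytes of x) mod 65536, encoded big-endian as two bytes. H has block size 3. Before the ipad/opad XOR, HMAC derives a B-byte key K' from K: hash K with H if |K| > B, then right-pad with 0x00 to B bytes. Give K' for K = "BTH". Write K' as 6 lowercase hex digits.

Key "BTH" = 42 54 48 is exactly B = 3 bytes: K' = 42 54 48.

425448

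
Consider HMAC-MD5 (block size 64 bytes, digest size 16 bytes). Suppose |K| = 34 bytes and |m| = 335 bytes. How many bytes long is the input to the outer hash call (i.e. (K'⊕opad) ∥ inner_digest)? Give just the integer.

Key is 34 ≤ 64 bytes, zero-padded: |K'| = 64.
Outer input = (K'⊕opad) ∥ H(inner) → 64 + 16 = 80 bytes.

80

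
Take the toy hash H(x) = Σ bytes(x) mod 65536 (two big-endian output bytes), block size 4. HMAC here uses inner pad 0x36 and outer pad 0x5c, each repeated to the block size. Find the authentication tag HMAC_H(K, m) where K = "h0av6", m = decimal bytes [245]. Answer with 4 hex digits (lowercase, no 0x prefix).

023b

Key "h0av6" = 68 30 61 76 36 is 5 bytes > B = 4, so hash it first: H(key) = 01 a5, then zero-pad to 4 bytes: K' = 01 a5 00 00.
K' ⊕ ipad = 37 93 36 36.  K' ⊕ opad = 5d f9 5c 5c.
Inner input = (K'⊕ipad) ∥ m = 37 93 36 36 ∥ f5.
Inner hash: sum = 55+147+54+54+245 = 555 → 02 2b.
Outer input = (K'⊕opad) ∥ inner = 5d f9 5c 5c ∥ 02 2b.
Outer hash (tag): sum = 93+249+92+92+2+43 = 571 → 02 3b.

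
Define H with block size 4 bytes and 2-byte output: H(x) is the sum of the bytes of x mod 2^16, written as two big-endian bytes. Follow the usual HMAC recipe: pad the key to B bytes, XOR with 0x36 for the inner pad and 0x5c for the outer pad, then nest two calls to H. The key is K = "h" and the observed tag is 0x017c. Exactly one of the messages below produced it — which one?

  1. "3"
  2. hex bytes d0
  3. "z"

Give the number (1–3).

Key "h" = 68 is 1 byte ≤ B = 4; zero-pad to 4 bytes: K' = 68 00 00 00.
K' ⊕ ipad = 5e 36 36 36; K' ⊕ opad = 34 5c 5c 5c.
m1: inner = H(5e 36 36 36 33) = 01 33; tag = H(34 5c 5c 5c 01 33) = 017c ← matches
m2: inner = H(5e 36 36 36 d0) = 01 d0; tag = H(34 5c 5c 5c 01 d0) = 0219
m3: inner = H(5e 36 36 36 7a) = 01 7a; tag = H(34 5c 5c 5c 01 7a) = 01c3

1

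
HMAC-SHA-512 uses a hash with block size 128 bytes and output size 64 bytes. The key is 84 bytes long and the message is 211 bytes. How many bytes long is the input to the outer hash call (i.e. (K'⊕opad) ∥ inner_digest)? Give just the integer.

192

Key is 84 ≤ 128 bytes, zero-padded: |K'| = 128.
Outer input = (K'⊕opad) ∥ H(inner) → 128 + 64 = 192 bytes.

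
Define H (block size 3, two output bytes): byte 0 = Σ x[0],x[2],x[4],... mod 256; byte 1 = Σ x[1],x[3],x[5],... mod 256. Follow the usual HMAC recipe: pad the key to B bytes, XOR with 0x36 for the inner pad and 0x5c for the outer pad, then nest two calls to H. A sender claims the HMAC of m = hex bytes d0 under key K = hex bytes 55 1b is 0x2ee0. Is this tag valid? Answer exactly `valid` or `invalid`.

invalid

Key hex bytes 55 1b is 2 bytes ≤ B = 3; zero-pad to 3 bytes: K' = 55 1b 00.
K' ⊕ ipad = 63 2d 36; K' ⊕ opad = 09 47 5c.
Inner hash: even-index sum = 153 mod 256 = 153; odd-index sum = 253 mod 256 = 253 → 99 fd.
Outer hash (recomputed tag): even-index sum = 354 mod 256 = 98; odd-index sum = 224 mod 256 = 224 → 62 e0.
Recomputed tag = 62e0; claimed = 2ee0 → mismatch.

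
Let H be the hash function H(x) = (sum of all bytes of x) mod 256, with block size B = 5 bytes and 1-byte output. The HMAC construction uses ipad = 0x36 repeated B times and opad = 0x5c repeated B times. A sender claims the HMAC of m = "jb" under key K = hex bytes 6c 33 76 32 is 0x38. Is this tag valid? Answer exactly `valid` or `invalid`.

Key hex bytes 6c 33 76 32 is 4 bytes ≤ B = 5; zero-pad to 5 bytes: K' = 6c 33 76 32 00.
K' ⊕ ipad = 5a 05 40 04 36; K' ⊕ opad = 30 6f 2a 6e 5c.
Inner hash: sum = 90+5+64+4+54+106+98 = 421; mod 256 = 165 → a5.
Outer hash (recomputed tag): sum = 48+111+42+110+92+165 = 568; mod 256 = 56 → 38.
Recomputed tag = 38; claimed = 38 → match.

valid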